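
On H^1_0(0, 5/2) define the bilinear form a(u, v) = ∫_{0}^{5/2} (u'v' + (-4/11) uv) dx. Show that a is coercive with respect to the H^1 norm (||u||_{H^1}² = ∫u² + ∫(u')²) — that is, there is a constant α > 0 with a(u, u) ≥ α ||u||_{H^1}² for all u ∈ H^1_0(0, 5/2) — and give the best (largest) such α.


α = 4*(-25 + 11*π^2)/(11*(25 + 4*π^2))

Coercivity of a(·,·) on H^1_0(0, 5/2) means a(u, u) ≥ α ||u||_{H^1}² for every u ∈ H^1_0.
The interval has length L = 5/2, and Poincaré/coercivity depend only on L. Here a(u, u) = ∫(u')² + (-4/11)·∫u².
Here c = -4/11 < 0 with |c| < (π/L)² = 4*π^2/25, so coercivity still holds. The condition a(u,u) ≥ α||u||_{H^1}² reads (1−α)∫(u')² ≥ (α−c)∫u². Any admissible α is ≤ 1 (rapidly oscillating u have ∫u²/∫(u')² → 0), and α = 1 would force 0 ≥ (1−c)∫u², impossible since c < 1; so 1−α > 0. By the sharp Poincaré inequality on H^1_0 of an interval of length L, ∫(u')² ≥ (π/L)²∫u² with equality for the first sine mode sin(π(x−x₀)/L) (x₀ the left endpoint), so the inequality holds for all u iff (1−α)(π/L)² ≥ α − c, i.e. α ≤ ((π/L)² + c)/((π/L)² + 1) = (1 + c(L/π)²)/(1 + (L/π)²). (Direct route, valid since c ≤ 0: Poincaré gives c∫u² ≥ c(L/π)²∫(u')², so a(u,u) ≥ (1 + c(L/π)²)∫(u')², while ||u||_{H^1}² ≤ (1 + (L/π)²)∫(u')²; dividing yields the same α.) With (π/L)² = 4*π^2/25 and c = -4/11, the largest admissible constant is α = ((π/L)² + c)/((π/L)² + 1).
Simplifying, α = 4*(-25 + 11*π^2)/(11*(25 + 4*π^2)).


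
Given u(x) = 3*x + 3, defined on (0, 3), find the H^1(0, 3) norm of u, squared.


||u||_{H^1}^2 = 216

The H^1 norm (squared) on an interval (0, L) is
  ||u||_{H^1}^2 = ∫_0^L u(x)^2 dx + ∫_0^L u'(x)^2 dx.
Compute u'(x) = 3.
Then u(x)^2 = 9*x**2 + 18*x + 9 and u'(x)^2 = 9.
Integrate each monomial from 0 to 3 using ∫_0^3 c·x^n dx = c·3^(n+1)/(n+1):
  ∫_0^3 u(x)^2 dx = ∫_0^3 (9*x^2 + 18*x + 9) dx. Term by term:
    ∫_0^3 9*x^2 dx = 81;  ∫_0^3 18*x dx = 81;  ∫_0^3 9 dx = 27.
  Sum: 81 + 81 + 27 = 189.
  ∫_0^3 u'(x)^2 dx = ∫_0^3 (9) dx. Term by term:
    ∫_0^3 9 dx = 27.
Adding: ||u||_{H^1}^2 = 189 + 27 = 216.


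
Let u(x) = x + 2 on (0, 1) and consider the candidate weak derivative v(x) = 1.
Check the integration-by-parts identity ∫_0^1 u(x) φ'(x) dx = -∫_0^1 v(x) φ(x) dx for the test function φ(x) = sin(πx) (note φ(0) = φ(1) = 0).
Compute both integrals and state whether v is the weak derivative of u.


LHS = -2/π, RHS = -2/π. Yes, v = u' weakly.

u(x) = x + 2, classical derivative u'(x) = 1.
φ(x) = sin(πx), so φ'(x) = π*cos(π*x).
Note φ(0) = φ(1) = 0, so the boundary term u·φ vanishes.
LHS = ∫_0^1 u(x) φ'(x) dx = ∫_0^1 (π*x*cos(π*x) + 2*π*cos(π*x)) dx. Term by term:
  ∫_0^1 2*π*cos(π*x) dx = 0;  ∫_0^1 π*x*cos(π*x) dx = -2/π.
Sum: 0 − 2/π = -2/π.
So LHS = -2/π.
∫_0^1 v(x) φ(x) dx = ∫_0^1 (sin(π*x)) dx. Term by term:
  ∫_0^1 sin(π*x) dx = 2/π.
So RHS = -∫_0^1 v(x) φ(x) dx = -2/π.
LHS = RHS, so the identity holds for this test φ.
Moreover u is smooth here and v(x) = u'(x) = 1 pointwise, so the identity holds for every test function. Hence v is the weak derivative of u.


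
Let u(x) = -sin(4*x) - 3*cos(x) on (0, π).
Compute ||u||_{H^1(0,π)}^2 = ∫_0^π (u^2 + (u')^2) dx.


||u||_{H^1(0,π)}^2 = 32/5 + 35*π/2

u'(x) = 3*sin(x) - 4*cos(4*x).
Expand u² and (u')² and integrate term by term on (0, π), using: for integers n ≥ 1, ∫_0^π sin²(nx) dx = ∫_0^π cos²(nx) dx = π/2; for n ≠ n', ∫_0^π sin(nx)sin(n'x) dx = ∫_0^π cos(nx)cos(n'x) dx = 0; and by product-to-sum, ∫_0^π sin(nx)cos(n'x) dx = ½∫_0^π [sin((n+n')x) + sin((n−n')x)] dx, which is 0 when n+n' is even and 2n/(n²−n'²) when n+n' is odd (it need not vanish on (0, π)).
  u² squared terms: (-1)²·∫sin(4x)² dx = 1·π/2 = π/2;  (-3)²·∫cos(x)² dx = 9·π/2 = 9*π/2.
  u² cross terms: 2·(-1)·(-3)·∫sin(4x)·cos(x) dx = 6·(8/15) = 16/5.
  So ∫_0^π u² dx = π/2 + 9*π/2 + 16/5 = 16/5 + 5*π.
  (u')² squared terms: (-4)²·∫cos(4x)² dx = 16·π/2 = 8*π;  (3)²·∫sin(x)² dx = 9·π/2 = 9*π/2.
  (u')² cross terms: 2·(-4)·(3)·∫cos(4x)·sin(x) dx = -24·(-2/15) = 16/5.
  So ∫_0^π (u')² dx = 8*π + 9*π/2 + 16/5 = 16/5 + 25*π/2.
||u||_{H^1}^2 = (16/5 + 5*π) + (16/5 + 25*π/2) = 32/5 + 35*π/2.


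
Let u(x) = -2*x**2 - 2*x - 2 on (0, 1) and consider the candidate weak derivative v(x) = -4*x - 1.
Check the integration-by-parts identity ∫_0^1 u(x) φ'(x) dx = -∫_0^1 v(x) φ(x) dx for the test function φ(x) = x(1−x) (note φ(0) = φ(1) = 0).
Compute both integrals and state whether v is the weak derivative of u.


LHS = 2/3, RHS = 1/2. No, v is not the weak derivative of u.

u(x) = -2*x**2 - 2*x - 2, classical derivative u'(x) = -4*x - 2.
φ(x) = x(1−x), so φ'(x) = 1 - 2*x.
Note φ(0) = φ(1) = 0, so the boundary term u·φ vanishes.
LHS = ∫_0^1 u(x) φ'(x) dx = ∫_0^1 (4*x^3 + 2*x^2 + 2*x - 2) dx. Term by term:
  ∫_0^1 4*x^3 dx = 1;  ∫_0^1 2*x^2 dx = 2/3;  ∫_0^1 2*x dx = 1;
  ∫_0^1 -2 dx = -2.
Sum: 1 + 2/3 + 1 − 2 = 2/3.
So LHS = 2/3.
∫_0^1 v(x) φ(x) dx = ∫_0^1 (4*x^3 - 3*x^2 - x) dx. Term by term:
  ∫_0^1 4*x^3 dx = 1;  ∫_0^1 -3*x^2 dx = -1;  ∫_0^1 -x dx = -1/2.
Sum: 1 − 1 − 1/2 = -1/2.
So RHS = -∫_0^1 v(x) φ(x) dx = 1/2.
LHS − RHS = 1/6 ≠ 0, so the identity fails.
(For a valid weak derivative the identity must hold for EVERY test function, in particular this one. The failure shows v is NOT the weak derivative of u.)
Correct weak derivative would be u'(x) = -4*x - 2.


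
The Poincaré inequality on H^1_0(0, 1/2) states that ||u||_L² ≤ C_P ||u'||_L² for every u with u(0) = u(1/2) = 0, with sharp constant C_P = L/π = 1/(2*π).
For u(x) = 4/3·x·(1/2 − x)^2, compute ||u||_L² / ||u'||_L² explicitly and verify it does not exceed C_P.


||u||_L² / ||u'||_L² = sqrt(14)/28 < C_P = 1/(2*π).

u(x) = 4/3·x·(1/2 − x)^2, so u'(x) = 4*x^2 - 8*x/3 + 1/3.
u(x) = 4/3·x·(1/2 − x)^2 vanishes at x = 0 and x = 1/2, so u ∈ H^1_0(0, 1/2). Differentiate via the product rule and integrate the resulting polynomials term by term.
  ∫_0^1/2 u² dx = ∫_0^1/2 (16*x^6/9 - 32*x^5/9 + 8*x^4/3 - 8*x^3/9 + x^2/9) dx. Term by term:
    ∫_0^1/2 16*x^6/9 dx = 1/504;  ∫_0^1/2 -32*x^5/9 dx = -1/108;  ∫_0^1/2 8*x^4/3 dx = 1/60;
    ∫_0^1/2 -8*x^3/9 dx = -1/72;  ∫_0^1/2 x^2/9 dx = 1/216.
  Sum: 1/504 − 1/108 + 1/60 − 1/72 + 1/216 = 1/7560.
  ∫_0^1/2 (u')² dx = ∫_0^1/2 (16*x^4 - 64*x^3/3 + 88*x^2/9 - 16*x/9 + 1/9) dx. Term by term:
    ∫_0^1/2 16*x^4 dx = 1/10;  ∫_0^1/2 -64*x^3/3 dx = -1/3;  ∫_0^1/2 88*x^2/9 dx = 11/27;
    ∫_0^1/2 -16*x/9 dx = -2/9;  ∫_0^1/2 1/9 dx = 1/18.
  Sum: 1/10 − 1/3 + 11/27 − 2/9 + 1/18 = 1/135.
∫_0^1/2 u² dx = 1/7560, so ||u||_L² = sqrt(210)/1260.
∫_0^1/2 (u')² dx = 1/135, so ||u'||_L² = sqrt(15)/45.
Ratio ||u||_L² / ||u'||_L² = sqrt(14)/28.
Sharp Poincaré constant on H^1_0(0, 1/2) is C_P = L/π = 1/(2*π), achieved by sin(2*π·x).
A polynomial bump cannot attain the sharp Poincaré constant (only the first sine eigenfunction does), so the ratio is strictly less than C_P, consistent with ||u||_L² ≤ C_P ||u'||_L².


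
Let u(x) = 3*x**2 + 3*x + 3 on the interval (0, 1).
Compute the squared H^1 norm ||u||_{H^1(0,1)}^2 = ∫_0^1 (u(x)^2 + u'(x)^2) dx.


||u||_{H^1}^2 = 723/10

The H^1 norm (squared) on an interval (0, L) is
  ||u||_{H^1}^2 = ∫_0^L u(x)^2 dx + ∫_0^L u'(x)^2 dx.
Compute u'(x) = 6*x + 3.
Then u(x)^2 = 9*x**4 + 18*x**3 + 27*x**2 + 18*x + 9 and u'(x)^2 = 36*x**2 + 36*x + 9.
Integrate each monomial from 0 to 1 using ∫_0^1 c·x^n dx = c·1^(n+1)/(n+1):
  ∫_0^1 u(x)^2 dx = ∫_0^1 (9*x^4 + 18*x^3 + 27*x^2 + 18*x + 9) dx. Term by term:
    ∫_0^1 9*x^4 dx = 9/5;  ∫_0^1 18*x^3 dx = 9/2;  ∫_0^1 27*x^2 dx = 9;
    ∫_0^1 18*x dx = 9;  ∫_0^1 9 dx = 9.
  Sum: 9/5 + 9/2 + 9 + 9 + 9 = 333/10.
  ∫_0^1 u'(x)^2 dx = ∫_0^1 (36*x^2 + 36*x + 9) dx. Term by term:
    ∫_0^1 36*x^2 dx = 12;  ∫_0^1 36*x dx = 18;  ∫_0^1 9 dx = 9.
  Sum: 12 + 18 + 9 = 39.
Adding: ||u||_{H^1}^2 = 333/10 + 39 = 723/10.


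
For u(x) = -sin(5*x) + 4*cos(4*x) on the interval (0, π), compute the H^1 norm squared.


||u||_{H^1(0,π)}^2 = -1360/9 + 149*π

u'(x) = -16*sin(4*x) - 5*cos(5*x).
Expand u² and (u')² and integrate term by term on (0, π), using: for integers n ≥ 1, ∫_0^π sin²(nx) dx = ∫_0^π cos²(nx) dx = π/2; for n ≠ n', ∫_0^π sin(nx)sin(n'x) dx = ∫_0^π cos(nx)cos(n'x) dx = 0; and by product-to-sum, ∫_0^π sin(nx)cos(n'x) dx = ½∫_0^π [sin((n+n')x) + sin((n−n')x)] dx, which is 0 when n+n' is even and 2n/(n²−n'²) when n+n' is odd (it need not vanish on (0, π)).
  u² squared terms: (-1)²·∫sin(5x)² dx = 1·π/2 = π/2;  (4)²·∫cos(4x)² dx = 16·π/2 = 8*π.
  u² cross terms: 2·(-1)·(4)·∫sin(5x)·cos(4x) dx = -8·(10/9) = -80/9.
  So ∫_0^π u² dx = π/2 + 8*π − 80/9 = -80/9 + 17*π/2.
  (u')² squared terms: (-16)²·∫sin(4x)² dx = 256·π/2 = 128*π;  (-5)²·∫cos(5x)² dx = 25·π/2 = 25*π/2.
  (u')² cross terms: 2·(-16)·(-5)·∫sin(4x)·cos(5x) dx = 160·(-8/9) = -1280/9.
  So ∫_0^π (u')² dx = 128*π + 25*π/2 − 1280/9 = -1280/9 + 281*π/2.
||u||_{H^1}^2 = (-80/9 + 17*π/2) + (-1280/9 + 281*π/2) = -1360/9 + 149*π.


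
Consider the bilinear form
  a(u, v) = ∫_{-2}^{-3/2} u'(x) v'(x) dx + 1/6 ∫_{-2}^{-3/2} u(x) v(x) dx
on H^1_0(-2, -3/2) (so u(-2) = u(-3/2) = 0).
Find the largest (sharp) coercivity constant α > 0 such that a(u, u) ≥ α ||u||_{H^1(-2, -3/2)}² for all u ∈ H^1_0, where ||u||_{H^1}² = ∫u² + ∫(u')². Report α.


α = (1 + 24*π^2)/(6*(1 + 4*π^2))

Coercivity of a(·,·) on H^1_0(-2, -3/2) means a(u, u) ≥ α ||u||_{H^1}² for every u ∈ H^1_0.
The interval has length L = 1/2, and Poincaré/coercivity depend only on L. Here a(u, u) = ∫(u')² + (1/6)·∫u².
Here 0 < c = 1/6 < 1. The condition a(u,u) ≥ α||u||_{H^1}² reads (1−α)∫(u')² ≥ (α−c)∫u². Any admissible α is ≤ 1 (rapidly oscillating u have ∫u²/∫(u')² → 0), and α = 1 would force 0 ≥ (1−c)∫u², impossible since c < 1; so 1−α > 0. By the sharp Poincaré inequality on H^1_0 of an interval of length L, ∫(u')² ≥ (π/L)²∫u² with equality for the first sine mode sin(π(x−x₀)/L) (x₀ the left endpoint), so the inequality holds for all u iff (1−α)(π/L)² ≥ α − c, i.e. α ≤ ((π/L)² + c)/((π/L)² + 1) = (1 + c(L/π)²)/(1 + (L/π)²). With (π/L)² = 4*π^2 and c = 1/6, the largest admissible constant is α = ((π/L)² + c)/((π/L)² + 1).
Simplifying, α = (1 + 24*π^2)/(6*(1 + 4*π^2)).


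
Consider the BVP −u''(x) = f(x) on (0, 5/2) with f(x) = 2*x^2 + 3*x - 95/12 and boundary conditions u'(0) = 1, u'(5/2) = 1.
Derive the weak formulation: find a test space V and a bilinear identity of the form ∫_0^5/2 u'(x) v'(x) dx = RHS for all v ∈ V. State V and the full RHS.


V = H^1(0, 5/2) (v unrestricted at boundary; u is determined up to an additive constant); weak form: ∫_0^5/2 u'v' dx = ∫_0^5/2 (2*x^2 + 3*x - 95/12) v dx + v(5/2) − v(0) for all v ∈ V.

Multiply both sides by a test function v and integrate from 0 to 5/2:
  ∫_0^5/2 −u''(x) v(x) dx = ∫_0^5/2 f(x) v(x) dx.
Integrate the LHS by parts once:
  ∫_0^5/2 −u'' v dx = −[u'(x) v(x)]_0^5/2 + ∫_0^5/2 u'(x) v'(x) dx.
Thus ∫_0^5/2 u'(x) v'(x) dx = ∫_0^5/2 f(x) v(x) dx + [u'(x) v(x)]_0^5/2.
Choose V so that boundary terms are either known or forced to vanish.
u has inhomogeneous Neumann u'(0) = 1, u'(5/2) = 1. [u' v]_0^5/2 = (1)·v(5/2) − (1)·v(0) = v(5/2) − v(0). Take V = H^1(0, 5/2); boundary term becomes part of RHS.
Weak formulation: find u (satisfying any essential BC) such that ∫_0^5/2 u'(x) v'(x) dx = ∫_0^5/2 f v dx + v(5/2) − v(0) for all v ∈ V (Neumann data are natural BCs: they enter the RHS as boundary terms).
Substituting f(x) = 2*x^2 + 3*x - 95/12, the right-hand side is ∫_0^5/2 (2*x^2 + 3*x - 95/12) v dx + v(5/2) − v(0).
Compatibility check (pure Neumann): taking v ≡ 1 ∈ V gives 0 = ∫_0^5/2 f dx + (1) − (1), i.e. ∫_0^5/2 f dx must equal u'(0) − u'(5/2) = 0. Indeed ∫_0^5/2 (2*x^2 + 3*x - 95/12) dx = 0, so the data are compatible. The solution is then unique only up to an additive constant (fix it e.g. by requiring ∫_0^5/2 u dx = 0).


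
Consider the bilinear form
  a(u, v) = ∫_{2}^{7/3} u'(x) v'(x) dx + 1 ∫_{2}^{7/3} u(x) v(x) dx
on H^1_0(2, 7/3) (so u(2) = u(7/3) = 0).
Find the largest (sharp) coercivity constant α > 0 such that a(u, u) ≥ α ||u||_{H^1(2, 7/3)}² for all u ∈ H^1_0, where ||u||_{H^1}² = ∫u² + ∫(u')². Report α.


α = 1

Coercivity of a(·,·) on H^1_0(2, 7/3) means a(u, u) ≥ α ||u||_{H^1}² for every u ∈ H^1_0.
The interval has length L = 1/3, and Poincaré/coercivity depend only on L. Here a(u, u) = ∫(u')² + (1)·∫u².
Here c = 1 ≥ 1, so a(u,u) = ∫(u')² + c∫u² ≥ ∫(u')² + ∫u² = ||u||_{H^1}², i.e. α = 1 works. No larger α is possible: a(u,u) ≥ α||u||_{H^1}² means (1−α)∫(u')² ≥ (α−c)∫u², and for the modes u_n = sin(nπ(x−x₀)/L) (x₀ the left endpoint) one has ∫u_n²/∫(u_n')² = (L/(nπ))² → 0, so a(u_n,u_n)/||u_n||_{H^1}² → 1. Hence the optimal constant is α = 1.
Therefore α = 1.


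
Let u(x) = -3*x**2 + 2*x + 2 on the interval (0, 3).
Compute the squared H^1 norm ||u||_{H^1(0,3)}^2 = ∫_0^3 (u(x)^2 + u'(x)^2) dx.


||u||_{H^1}^2 = 1992/5

The H^1 norm (squared) on an interval (0, L) is
  ||u||_{H^1}^2 = ∫_0^L u(x)^2 dx + ∫_0^L u'(x)^2 dx.
Compute u'(x) = 2 - 6*x.
Then u(x)^2 = 9*x**4 - 12*x**3 - 8*x**2 + 8*x + 4 and u'(x)^2 = 36*x**2 - 24*x + 4.
Integrate each monomial from 0 to 3 using ∫_0^3 c·x^n dx = c·3^(n+1)/(n+1):
  ∫_0^3 u(x)^2 dx = ∫_0^3 (9*x^4 - 12*x^3 - 8*x^2 + 8*x + 4) dx. Term by term:
    ∫_0^3 9*x^4 dx = 2187/5;  ∫_0^3 -12*x^3 dx = -243;  ∫_0^3 -8*x^2 dx = -72;
    ∫_0^3 8*x dx = 36;  ∫_0^3 4 dx = 12.
  Sum: 2187/5 − 243 − 72 + 36 + 12 = 852/5.
  ∫_0^3 u'(x)^2 dx = ∫_0^3 (36*x^2 - 24*x + 4) dx. Term by term:
    ∫_0^3 36*x^2 dx = 324;  ∫_0^3 -24*x dx = -108;  ∫_0^3 4 dx = 12.
  Sum: 324 − 108 + 12 = 228.
Adding: ||u||_{H^1}^2 = 852/5 + 228 = 1992/5.


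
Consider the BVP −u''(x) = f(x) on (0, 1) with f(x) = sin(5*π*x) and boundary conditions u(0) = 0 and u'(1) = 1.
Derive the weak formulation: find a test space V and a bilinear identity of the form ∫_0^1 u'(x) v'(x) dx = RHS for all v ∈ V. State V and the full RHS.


V = {v ∈ H^1(0, 1) : v(0) = 0} (test functions vanish at x = 0 where u is specified); weak form: ∫_0^1 u'v' dx = ∫_0^1 (sin(5*π*x)) v dx + v(1) for all v ∈ V.

Multiply both sides by a test function v and integrate from 0 to 1:
  ∫_0^1 −u''(x) v(x) dx = ∫_0^1 f(x) v(x) dx.
Integrate the LHS by parts once:
  ∫_0^1 −u'' v dx = −[u'(x) v(x)]_0^1 + ∫_0^1 u'(x) v'(x) dx.
Thus ∫_0^1 u'(x) v'(x) dx = ∫_0^1 f(x) v(x) dx + [u'(x) v(x)]_0^1.
Choose V so that boundary terms are either known or forced to vanish.
Mixed BC: u(0) = 0 (Dirichlet) and u'(1) = 1 (Neumann). Define V = {v ∈ H^1(0, 1) : v(0) = 0}. Then [u' v]_0^1 = u'(1)·v(1) − u'(0)·0 = v(1).
Weak formulation: find u (satisfying any essential BC) such that ∫_0^1 u'(x) v'(x) dx = ∫_0^1 f v dx + v(1) for all v ∈ V (Dirichlet at 0 absorbed into V; Neumann datum at x = 1 contributes the boundary term).
Substituting f(x) = sin(5*π*x), the right-hand side is ∫_0^1 (sin(5*π*x)) v dx + v(1).


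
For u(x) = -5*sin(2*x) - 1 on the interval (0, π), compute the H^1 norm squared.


||u||_{H^1(0,π)}^2 = 127*π/2

u'(x) = -10*cos(2*x).
Expand u² and (u')² and integrate term by term on (0, π), using: for integers n ≥ 1, ∫_0^π sin²(nx) dx = ∫_0^π cos²(nx) dx = π/2; for n ≠ n', ∫_0^π sin(nx)sin(n'x) dx = ∫_0^π cos(nx)cos(n'x) dx = 0; and by product-to-sum, ∫_0^π sin(nx)cos(n'x) dx = ½∫_0^π [sin((n+n')x) + sin((n−n')x)] dx, which is 0 when n+n' is even and 2n/(n²−n'²) when n+n' is odd (it need not vanish on (0, π)). For the constant mode: ∫_0^π 1 dx = π, ∫_0^π cos(nx) dx = 0, ∫_0^π sin(nx) dx = (1−(−1)^n)/n.
  u² squared terms: (-1)²·∫1 dx = 1·π = π;  (-5)²·∫sin(2x)² dx = 25·π/2 = 25*π/2.
  u² cross terms: 2·(-1)·(-5)·∫1·sin(2x) dx = 10·(0) = 0.
  So ∫_0^π u² dx = π + 25*π/2 + 0 = 27*π/2.
  (u')² squared terms: (-10)²·∫cos(2x)² dx = 100·π/2 = 50*π.
  So ∫_0^π (u')² dx = 50*π.
||u||_{H^1}^2 = (27*π/2) + (50*π) = 127*π/2.


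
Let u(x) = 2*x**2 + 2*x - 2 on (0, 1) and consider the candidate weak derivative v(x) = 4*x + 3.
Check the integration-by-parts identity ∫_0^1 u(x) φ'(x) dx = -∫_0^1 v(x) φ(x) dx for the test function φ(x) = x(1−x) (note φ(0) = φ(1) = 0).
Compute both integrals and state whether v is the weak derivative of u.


LHS = -2/3, RHS = -5/6. No, v is not the weak derivative of u.

u(x) = 2*x**2 + 2*x - 2, classical derivative u'(x) = 4*x + 2.
φ(x) = x(1−x), so φ'(x) = 1 - 2*x.
Note φ(0) = φ(1) = 0, so the boundary term u·φ vanishes.
LHS = ∫_0^1 u(x) φ'(x) dx = ∫_0^1 (-4*x^3 - 2*x^2 + 6*x - 2) dx. Term by term:
  ∫_0^1 -4*x^3 dx = -1;  ∫_0^1 -2*x^2 dx = -2/3;  ∫_0^1 6*x dx = 3;
  ∫_0^1 -2 dx = -2.
Sum: -1 − 2/3 + 3 − 2 = -2/3.
So LHS = -2/3.
∫_0^1 v(x) φ(x) dx = ∫_0^1 (-4*x^3 + x^2 + 3*x) dx. Term by term:
  ∫_0^1 -4*x^3 dx = -1;  ∫_0^1 x^2 dx = 1/3;  ∫_0^1 3*x dx = 3/2.
Sum: -1 + 1/3 + 3/2 = 5/6.
So RHS = -∫_0^1 v(x) φ(x) dx = -5/6.
LHS − RHS = 1/6 ≠ 0, so the identity fails.
(For a valid weak derivative the identity must hold for EVERY test function, in particular this one. The failure shows v is NOT the weak derivative of u.)
Correct weak derivative would be u'(x) = 4*x + 2.


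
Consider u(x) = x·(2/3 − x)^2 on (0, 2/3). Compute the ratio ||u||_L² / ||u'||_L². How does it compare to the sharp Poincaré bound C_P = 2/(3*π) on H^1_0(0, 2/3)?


||u||_L² / ||u'||_L² = sqrt(14)/21 < C_P = 2/(3*π).

u(x) = x·(2/3 − x)^2, so u'(x) = (3*x - 2)*(9*x - 2)/9.
u(x) = x·(2/3 − x)^2 vanishes at x = 0 and x = 2/3, so u ∈ H^1_0(0, 2/3). Differentiate via the product rule and integrate the resulting polynomials term by term.
  ∫_0^2/3 u² dx = ∫_0^2/3 (x^6 - 8*x^5/3 + 8*x^4/3 - 32*x^3/27 + 16*x^2/81) dx. Term by term:
    ∫_0^2/3 x^6 dx = 128/15309;  ∫_0^2/3 -8*x^5/3 dx = -256/6561;  ∫_0^2/3 8*x^4/3 dx = 256/3645;
    ∫_0^2/3 -32*x^3/27 dx = -128/2187;  ∫_0^2/3 16*x^2/81 dx = 128/6561.
  Sum: 128/15309 − 256/6561 + 256/3645 − 128/2187 + 128/6561 = 128/229635.
  ∫_0^2/3 (u')² dx = ∫_0^2/3 (9*x^4 - 16*x^3 + 88*x^2/9 - 64*x/27 + 16/81) dx. Term by term:
    ∫_0^2/3 9*x^4 dx = 32/135;  ∫_0^2/3 -16*x^3 dx = -64/81;  ∫_0^2/3 88*x^2/9 dx = 704/729;
    ∫_0^2/3 -64*x/27 dx = -128/243;  ∫_0^2/3 16/81 dx = 32/243.
  Sum: 32/135 − 64/81 + 704/729 − 128/243 + 32/243 = 64/3645.
∫_0^2/3 u² dx = 128/229635, so ||u||_L² = 8*sqrt(70)/2835.
∫_0^2/3 (u')² dx = 64/3645, so ||u'||_L² = 8*sqrt(5)/135.
Ratio ||u||_L² / ||u'||_L² = sqrt(14)/21.
Sharp Poincaré constant on H^1_0(0, 2/3) is C_P = L/π = 2/(3*π), achieved by sin(3*π/2·x).
A polynomial bump cannot attain the sharp Poincaré constant (only the first sine eigenfunction does), so the ratio is strictly less than C_P, consistent with ||u||_L² ≤ C_P ||u'||_L².


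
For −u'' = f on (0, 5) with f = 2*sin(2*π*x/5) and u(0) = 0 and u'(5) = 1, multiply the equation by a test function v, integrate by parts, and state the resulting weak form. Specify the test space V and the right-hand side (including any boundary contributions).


V = {v ∈ H^1(0, 5) : v(0) = 0} (test functions vanish at x = 0 where u is specified); weak form: ∫_0^5 u'v' dx = ∫_0^5 (2*sin(2*π*x/5)) v dx + v(5) for all v ∈ V.

Multiply both sides by a test function v and integrate from 0 to 5:
  ∫_0^5 −u''(x) v(x) dx = ∫_0^5 f(x) v(x) dx.
Integrate the LHS by parts once:
  ∫_0^5 −u'' v dx = −[u'(x) v(x)]_0^5 + ∫_0^5 u'(x) v'(x) dx.
Thus ∫_0^5 u'(x) v'(x) dx = ∫_0^5 f(x) v(x) dx + [u'(x) v(x)]_0^5.
Choose V so that boundary terms are either known or forced to vanish.
Mixed BC: u(0) = 0 (Dirichlet) and u'(5) = 1 (Neumann). Define V = {v ∈ H^1(0, 5) : v(0) = 0}. Then [u' v]_0^5 = u'(5)·v(5) − u'(0)·0 = v(5).
Weak formulation: find u (satisfying any essential BC) such that ∫_0^5 u'(x) v'(x) dx = ∫_0^5 f v dx + v(5) for all v ∈ V (Dirichlet at 0 absorbed into V; Neumann datum at x = 5 contributes the boundary term).
Substituting f(x) = 2*sin(2*π*x/5), the right-hand side is ∫_0^5 (2*sin(2*π*x/5)) v dx + v(5).


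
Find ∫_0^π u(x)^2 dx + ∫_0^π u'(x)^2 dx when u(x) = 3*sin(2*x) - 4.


||u||_{H^1(0,π)}^2 = 77*π/2

u'(x) = 6*cos(2*x).
Expand u² and (u')² and integrate term by term on (0, π), using: for integers n ≥ 1, ∫_0^π sin²(nx) dx = ∫_0^π cos²(nx) dx = π/2; for n ≠ n', ∫_0^π sin(nx)sin(n'x) dx = ∫_0^π cos(nx)cos(n'x) dx = 0; and by product-to-sum, ∫_0^π sin(nx)cos(n'x) dx = ½∫_0^π [sin((n+n')x) + sin((n−n')x)] dx, which is 0 when n+n' is even and 2n/(n²−n'²) when n+n' is odd (it need not vanish on (0, π)). For the constant mode: ∫_0^π 1 dx = π, ∫_0^π cos(nx) dx = 0, ∫_0^π sin(nx) dx = (1−(−1)^n)/n.
  u² squared terms: (-4)²·∫1 dx = 16·π = 16*π;  (3)²·∫sin(2x)² dx = 9·π/2 = 9*π/2.
  u² cross terms: 2·(-4)·(3)·∫1·sin(2x) dx = -24·(0) = 0.
  So ∫_0^π u² dx = 16*π + 9*π/2 + 0 = 41*π/2.
  (u')² squared terms: (6)²·∫cos(2x)² dx = 36·π/2 = 18*π.
  So ∫_0^π (u')² dx = 18*π.
||u||_{H^1}^2 = (41*π/2) + (18*π) = 77*π/2.


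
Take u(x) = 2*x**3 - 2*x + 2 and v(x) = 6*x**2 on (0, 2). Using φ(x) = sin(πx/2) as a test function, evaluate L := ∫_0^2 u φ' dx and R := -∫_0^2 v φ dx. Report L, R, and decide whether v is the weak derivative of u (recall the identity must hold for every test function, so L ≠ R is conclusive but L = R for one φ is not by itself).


LHS = -40/π + 192/π^3, RHS = -48/π + 192/π^3. No, v is not the weak derivative of u.

u(x) = 2*x**3 - 2*x + 2, classical derivative u'(x) = 6*x**2 - 2.
φ(x) = sin(πx/2), so φ'(x) = π*cos(π*x/2)/2.
Note φ(0) = φ(2) = 0, so the boundary term u·φ vanishes.
LHS = ∫_0^2 u(x) φ'(x) dx = ∫_0^2 (π*x^3*cos(π*x/2) - π*x*cos(π*x/2) + π*cos(π*x/2)) dx. Term by term:
  ∫_0^2 π*cos(π*x/2) dx = 0;  ∫_0^2 π*x^3*cos(π*x/2) dx = -48/π + 192/π^3;  ∫_0^2 -π*x*cos(π*x/2) dx = 8/π.
Sum: 0 + -48/π + 192/π^3 + 8/π = -40/π + 192/π^3.
So LHS = -40/π + 192/π^3.
∫_0^2 v(x) φ(x) dx = ∫_0^2 (6*x^2*sin(π*x/2)) dx. Term by term:
  ∫_0^2 6*x^2*sin(π*x/2) dx = -192/π^3 + 48/π.
So RHS = -∫_0^2 v(x) φ(x) dx = -48/π + 192/π^3.
LHS − RHS = 8/π ≠ 0, so the identity fails.
(For a valid weak derivative the identity must hold for EVERY test function, in particular this one. The failure shows v is NOT the weak derivative of u.)
Correct weak derivative would be u'(x) = 6*x**2 - 2.


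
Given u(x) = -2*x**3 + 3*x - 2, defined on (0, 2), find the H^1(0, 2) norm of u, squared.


||u||_{H^1}^2 = 6606/35

The H^1 norm (squared) on an interval (0, L) is
  ||u||_{H^1}^2 = ∫_0^L u(x)^2 dx + ∫_0^L u'(x)^2 dx.
Compute u'(x) = 3 - 6*x**2.
Then u(x)^2 = 4*x**6 - 12*x**4 + 8*x**3 + 9*x**2 - 12*x + 4 and u'(x)^2 = 36*x**4 - 36*x**2 + 9.
Integrate each monomial from 0 to 2 using ∫_0^2 c·x^n dx = c·2^(n+1)/(n+1):
  ∫_0^2 u(x)^2 dx = ∫_0^2 (4*x^6 - 12*x^4 + 8*x^3 + 9*x^2 - 12*x + 4) dx. Term by term:
    ∫_0^2 4*x^6 dx = 512/7;  ∫_0^2 -12*x^4 dx = -384/5;  ∫_0^2 8*x^3 dx = 32;
    ∫_0^2 9*x^2 dx = 24;  ∫_0^2 -12*x dx = -24;  ∫_0^2 4 dx = 8.
  Sum: 512/7 − 384/5 + 32 + 24 − 24 + 8 = 1272/35.
  ∫_0^2 u'(x)^2 dx = ∫_0^2 (36*x^4 - 36*x^2 + 9) dx. Term by term:
    ∫_0^2 36*x^4 dx = 1152/5;  ∫_0^2 -36*x^2 dx = -96;  ∫_0^2 9 dx = 18.
  Sum: 1152/5 − 96 + 18 = 762/5.
Adding: ||u||_{H^1}^2 = 1272/35 + 762/5 = 6606/35.


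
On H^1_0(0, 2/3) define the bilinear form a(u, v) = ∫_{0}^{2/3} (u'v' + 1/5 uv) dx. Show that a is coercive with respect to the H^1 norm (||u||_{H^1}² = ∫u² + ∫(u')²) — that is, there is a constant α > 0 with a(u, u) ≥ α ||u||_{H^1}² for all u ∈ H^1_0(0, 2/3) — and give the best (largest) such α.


α = (4 + 45*π^2)/(5*(4 + 9*π^2))

Coercivity of a(·,·) on H^1_0(0, 2/3) means a(u, u) ≥ α ||u||_{H^1}² for every u ∈ H^1_0.
The interval has length L = 2/3, and Poincaré/coercivity depend only on L. Here a(u, u) = ∫(u')² + (1/5)·∫u².
Here 0 < c = 1/5 < 1. The condition a(u,u) ≥ α||u||_{H^1}² reads (1−α)∫(u')² ≥ (α−c)∫u². Any admissible α is ≤ 1 (rapidly oscillating u have ∫u²/∫(u')² → 0), and α = 1 would force 0 ≥ (1−c)∫u², impossible since c < 1; so 1−α > 0. By the sharp Poincaré inequality on H^1_0 of an interval of length L, ∫(u')² ≥ (π/L)²∫u² with equality for the first sine mode sin(π(x−x₀)/L) (x₀ the left endpoint), so the inequality holds for all u iff (1−α)(π/L)² ≥ α − c, i.e. α ≤ ((π/L)² + c)/((π/L)² + 1) = (1 + c(L/π)²)/(1 + (L/π)²). With (π/L)² = 9*π^2/4 and c = 1/5, the largest admissible constant is α = ((π/L)² + c)/((π/L)² + 1).
Simplifying, α = (4 + 45*π^2)/(5*(4 + 9*π^2)).


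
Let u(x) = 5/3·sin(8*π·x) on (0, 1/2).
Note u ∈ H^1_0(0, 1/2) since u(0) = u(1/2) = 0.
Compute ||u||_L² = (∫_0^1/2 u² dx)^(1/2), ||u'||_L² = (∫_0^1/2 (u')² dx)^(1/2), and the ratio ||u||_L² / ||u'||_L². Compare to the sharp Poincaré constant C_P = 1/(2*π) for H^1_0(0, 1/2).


||u||_L² / ||u'||_L² = 1/(8*π) < C_P = 1/(2*π).

u(x) = 5/3·sin(8*π·x), so u'(x) = 40*π*cos(8*π*x)/3.
Writing u(x) = A·sin(kπx/L) with A = 5/3 and k = 4, use ∫_0^L sin²(kπx/L) dx = L/2 and ∫_0^L cos²(kπx/L) dx = L/2.
u² = 25/9·sin²(8*π·x) and (u')² = 1600*π^2/9·cos²(8*π·x), and each of sin², cos² integrates to L/2 = 1/4 over (0, 1/2).
∫_0^1/2 u² dx = 25/36, so ||u||_L² = 5/6.
∫_0^1/2 (u')² dx = 400*π^2/9, so ||u'||_L² = 20*π/3.
Ratio ||u||_L² / ||u'||_L² = 1/(8*π).
Sharp Poincaré constant on H^1_0(0, 1/2) is C_P = L/π = 1/(2*π), achieved by sin(2*π·x).
This is the k = 4 harmonic; the ratio L/(kπ) is strictly less than C_P = L/π, consistent with the sharp inequality ||u||_L² ≤ C_P ||u'||_L².


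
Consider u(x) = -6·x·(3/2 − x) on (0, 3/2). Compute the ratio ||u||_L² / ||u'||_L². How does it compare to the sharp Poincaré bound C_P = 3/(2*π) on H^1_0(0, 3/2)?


||u||_L² / ||u'||_L² = 3*sqrt(10)/20 < C_P = 3/(2*π).

u(x) = -6·x·(3/2 − x), so u'(x) = 12*x - 9.
u(x) = -6·x·(3/2 − x) vanishes at x = 0 and x = 3/2, so u ∈ H^1_0(0, 3/2). Differentiate via the product rule and integrate the resulting polynomials term by term.
  ∫_0^3/2 u² dx = ∫_0^3/2 (36*x^4 - 108*x^3 + 81*x^2) dx. Term by term:
    ∫_0^3/2 36*x^4 dx = 2187/40;  ∫_0^3/2 -108*x^3 dx = -2187/16;  ∫_0^3/2 81*x^2 dx = 729/8.
  Sum: 2187/40 − 2187/16 + 729/8 = 729/80.
  ∫_0^3/2 (u')² dx = ∫_0^3/2 (144*x^2 - 216*x + 81) dx. Term by term:
    ∫_0^3/2 144*x^2 dx = 162;  ∫_0^3/2 -216*x dx = -243;  ∫_0^3/2 81 dx = 243/2.
  Sum: 162 − 243 + 243/2 = 81/2.
∫_0^3/2 u² dx = 729/80, so ||u||_L² = 27*sqrt(5)/20.
∫_0^3/2 (u')² dx = 81/2, so ||u'||_L² = 9*sqrt(2)/2.
Ratio ||u||_L² / ||u'||_L² = 3*sqrt(10)/20.
Sharp Poincaré constant on H^1_0(0, 3/2) is C_P = L/π = 3/(2*π), achieved by sin(2*π/3·x).
A polynomial bump cannot attain the sharp Poincaré constant (only the first sine eigenfunction does), so the ratio is strictly less than C_P, consistent with ||u||_L² ≤ C_P ||u'||_L².


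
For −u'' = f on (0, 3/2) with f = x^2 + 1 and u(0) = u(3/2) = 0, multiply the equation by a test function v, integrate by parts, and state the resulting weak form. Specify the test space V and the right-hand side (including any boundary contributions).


V = H^1_0(0, 3/2) (so v(0) = v(3/2) = 0); weak form: ∫_0^3/2 u'v' dx = ∫_0^3/2 (x^2 + 1) v dx for all v ∈ V.

Multiply both sides by a test function v and integrate from 0 to 3/2:
  ∫_0^3/2 −u''(x) v(x) dx = ∫_0^3/2 f(x) v(x) dx.
Integrate the LHS by parts once:
  ∫_0^3/2 −u'' v dx = −[u'(x) v(x)]_0^3/2 + ∫_0^3/2 u'(x) v'(x) dx.
Thus ∫_0^3/2 u'(x) v'(x) dx = ∫_0^3/2 f(x) v(x) dx + [u'(x) v(x)]_0^3/2.
Choose V so that boundary terms are either known or forced to vanish.
u is Dirichlet: u(0) = u(3/2) = 0. Let V = H^1_0(0, 3/2); then v(0) = v(3/2) = 0, and [u' v]_0^3/2 = 0.
Weak formulation: find u (satisfying any essential BC) such that ∫_0^3/2 u'(x) v'(x) dx = ∫_0^3/2 f v dx for all v ∈ V.
Substituting f(x) = x^2 + 1, the right-hand side is ∫_0^3/2 (x^2 + 1) v dx.


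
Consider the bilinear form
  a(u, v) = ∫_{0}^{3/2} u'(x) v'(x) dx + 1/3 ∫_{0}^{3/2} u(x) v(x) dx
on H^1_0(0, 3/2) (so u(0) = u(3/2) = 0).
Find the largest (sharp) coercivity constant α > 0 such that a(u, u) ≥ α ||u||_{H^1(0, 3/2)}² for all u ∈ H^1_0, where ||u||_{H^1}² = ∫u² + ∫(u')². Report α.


α = (3 + 4*π^2)/(9 + 4*π^2)

Coercivity of a(·,·) on H^1_0(0, 3/2) means a(u, u) ≥ α ||u||_{H^1}² for every u ∈ H^1_0.
The interval has length L = 3/2, and Poincaré/coercivity depend only on L. Here a(u, u) = ∫(u')² + (1/3)·∫u².
Here 0 < c = 1/3 < 1. The condition a(u,u) ≥ α||u||_{H^1}² reads (1−α)∫(u')² ≥ (α−c)∫u². Any admissible α is ≤ 1 (rapidly oscillating u have ∫u²/∫(u')² → 0), and α = 1 would force 0 ≥ (1−c)∫u², impossible since c < 1; so 1−α > 0. By the sharp Poincaré inequality on H^1_0 of an interval of length L, ∫(u')² ≥ (π/L)²∫u² with equality for the first sine mode sin(π(x−x₀)/L) (x₀ the left endpoint), so the inequality holds for all u iff (1−α)(π/L)² ≥ α − c, i.e. α ≤ ((π/L)² + c)/((π/L)² + 1) = (1 + c(L/π)²)/(1 + (L/π)²). With (π/L)² = 4*π^2/9 and c = 1/3, the largest admissible constant is α = ((π/L)² + c)/((π/L)² + 1).
Simplifying, α = (3 + 4*π^2)/(9 + 4*π^2).


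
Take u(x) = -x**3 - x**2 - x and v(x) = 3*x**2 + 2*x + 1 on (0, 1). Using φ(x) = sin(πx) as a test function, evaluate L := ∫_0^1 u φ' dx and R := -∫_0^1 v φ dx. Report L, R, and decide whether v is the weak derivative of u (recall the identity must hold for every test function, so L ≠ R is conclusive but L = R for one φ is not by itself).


LHS = -12/π^3 + 7/π, RHS = -7/π + 12/π^3. No, v is not the weak derivative of u.

u(x) = -x**3 - x**2 - x, classical derivative u'(x) = -3*x**2 - 2*x - 1.
φ(x) = sin(πx), so φ'(x) = π*cos(π*x).
Note φ(0) = φ(1) = 0, so the boundary term u·φ vanishes.
LHS = ∫_0^1 u(x) φ'(x) dx = ∫_0^1 (-π*x^3*cos(π*x) - π*x^2*cos(π*x) - π*x*cos(π*x)) dx. Term by term:
  ∫_0^1 -π*x*cos(π*x) dx = 2/π;  ∫_0^1 -π*x^2*cos(π*x) dx = 2/π;  ∫_0^1 -π*x^3*cos(π*x) dx = -12/π^3 + 3/π.
Sum: 2/π + 2/π + -12/π^3 + 3/π = -12/π^3 + 7/π.
So LHS = -12/π^3 + 7/π.
∫_0^1 v(x) φ(x) dx = ∫_0^1 (3*x^2*sin(π*x) + 2*x*sin(π*x) + sin(π*x)) dx. Term by term:
  ∫_0^1 2*x*sin(π*x) dx = 2/π;  ∫_0^1 3*x^2*sin(π*x) dx = -12/π^3 + 3/π;  ∫_0^1 sin(π*x) dx = 2/π.
Sum: 2/π + -12/π^3 + 3/π + 2/π = -12/π^3 + 7/π.
So RHS = -∫_0^1 v(x) φ(x) dx = -7/π + 12/π^3.
LHS − RHS = -24/π^3 + 14/π ≠ 0, so the identity fails.
(For a valid weak derivative the identity must hold for EVERY test function, in particular this one. The failure shows v is NOT the weak derivative of u.)
Correct weak derivative would be u'(x) = -3*x**2 - 2*x - 1.


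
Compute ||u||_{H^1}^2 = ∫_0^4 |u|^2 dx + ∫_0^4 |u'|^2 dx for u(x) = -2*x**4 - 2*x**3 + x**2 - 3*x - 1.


||u||_{H^1}^2 = 129005672/315

The H^1 norm (squared) on an interval (0, L) is
  ||u||_{H^1}^2 = ∫_0^L u(x)^2 dx + ∫_0^L u'(x)^2 dx.
Compute u'(x) = -8*x**3 - 6*x**2 + 2*x - 3.
Then u(x)^2 = 4*x**8 + 8*x**7 + 8*x**5 + 17*x**4 - 2*x**3 + 7*x**2 + 6*x + 1 and u'(x)^2 = 64*x**6 + 96*x**5 + 4*x**4 + 24*x**3 + 40*x**2 - 12*x + 9.
Integrate each monomial from 0 to 4 using ∫_0^4 c·x^n dx = c·4^(n+1)/(n+1):
  ∫_0^4 u(x)^2 dx = ∫_0^4 (4*x^8 + 8*x^7 + 8*x^5 + 17*x^4 - 2*x^3 + 7*x^2 + 6*x + 1) dx. Term by term:
    ∫_0^4 4*x^8 dx = 1048576/9;  ∫_0^4 8*x^7 dx = 65536;  ∫_0^4 8*x^5 dx = 16384/3;
    ∫_0^4 17*x^4 dx = 17408/5;  ∫_0^4 -2*x^3 dx = -128;  ∫_0^4 7*x^2 dx = 448/3;
    ∫_0^4 6*x dx = 48;  ∫_0^4 1 dx = 4.
  Sum: 1048576/9 + 65536 + 16384/3 + 17408/5 − 128 + 448/3 + 48 + 4 = 8597732/45.
  ∫_0^4 u'(x)^2 dx = ∫_0^4 (64*x^6 + 96*x^5 + 4*x^4 + 24*x^3 + 40*x^2 - 12*x + 9) dx. Term by term:
    ∫_0^4 64*x^6 dx = 1048576/7;  ∫_0^4 96*x^5 dx = 65536;  ∫_0^4 4*x^4 dx = 4096/5;
    ∫_0^4 24*x^3 dx = 1536;  ∫_0^4 40*x^2 dx = 2560/3;  ∫_0^4 -12*x dx = -96;
    ∫_0^4 9 dx = 36.
  Sum: 1048576/7 + 65536 + 4096/5 + 1536 + 2560/3 − 96 + 36 = 22940516/105.
Adding: ||u||_{H^1}^2 = 8597732/45 + 22940516/105 = 129005672/315.


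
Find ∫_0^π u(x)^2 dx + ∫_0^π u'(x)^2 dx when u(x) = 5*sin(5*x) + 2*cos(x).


||u||_{H^1(0,π)}^2 = 329*π

u'(x) = -2*sin(x) + 25*cos(5*x).
Expand u² and (u')² and integrate term by term on (0, π), using: for integers n ≥ 1, ∫_0^π sin²(nx) dx = ∫_0^π cos²(nx) dx = π/2; for n ≠ n', ∫_0^π sin(nx)sin(n'x) dx = ∫_0^π cos(nx)cos(n'x) dx = 0; and by product-to-sum, ∫_0^π sin(nx)cos(n'x) dx = ½∫_0^π [sin((n+n')x) + sin((n−n')x)] dx, which is 0 when n+n' is even and 2n/(n²−n'²) when n+n' is odd (it need not vanish on (0, π)).
  u² squared terms: (2)²·∫cos(x)² dx = 4·π/2 = 2*π;  (5)²·∫sin(5x)² dx = 25·π/2 = 25*π/2.
  u² cross terms: 2·(2)·(5)·∫cos(x)·sin(5x) dx = 20·(0) = 0.
  So ∫_0^π u² dx = 2*π + 25*π/2 + 0 = 29*π/2.
  (u')² squared terms: (-2)²·∫sin(x)² dx = 4·π/2 = 2*π;  (25)²·∫cos(5x)² dx = 625·π/2 = 625*π/2.
  (u')² cross terms: 2·(-2)·(25)·∫sin(x)·cos(5x) dx = -100·(0) = 0.
  So ∫_0^π (u')² dx = 2*π + 625*π/2 + 0 = 629*π/2.
||u||_{H^1}^2 = (29*π/2) + (629*π/2) = 329*π.


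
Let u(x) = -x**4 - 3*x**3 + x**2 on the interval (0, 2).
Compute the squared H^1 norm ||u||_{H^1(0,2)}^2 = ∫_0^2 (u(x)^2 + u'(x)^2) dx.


||u||_{H^1}^2 = 523696/315

The H^1 norm (squared) on an interval (0, L) is
  ||u||_{H^1}^2 = ∫_0^L u(x)^2 dx + ∫_0^L u'(x)^2 dx.
Compute u'(x) = -4*x**3 - 9*x**2 + 2*x.
Then u(x)^2 = x**8 + 6*x**7 + 7*x**6 - 6*x**5 + x**4 and u'(x)^2 = 16*x**6 + 72*x**5 + 65*x**4 - 36*x**3 + 4*x**2.
Integrate each monomial from 0 to 2 using ∫_0^2 c·x^n dx = c·2^(n+1)/(n+1):
  ∫_0^2 u(x)^2 dx = ∫_0^2 (x^8 + 6*x^7 + 7*x^6 - 6*x^5 + x^4) dx. Term by term:
    ∫_0^2 x^8 dx = 512/9;  ∫_0^2 6*x^7 dx = 192;  ∫_0^2 7*x^6 dx = 128;
    ∫_0^2 -6*x^5 dx = -64;  ∫_0^2 x^4 dx = 32/5.
  Sum: 512/9 + 192 + 128 − 64 + 32/5 = 14368/45.
  ∫_0^2 u'(x)^2 dx = ∫_0^2 (16*x^6 + 72*x^5 + 65*x^4 - 36*x^3 + 4*x^2) dx. Term by term:
    ∫_0^2 16*x^6 dx = 2048/7;  ∫_0^2 72*x^5 dx = 768;  ∫_0^2 65*x^4 dx = 416;
    ∫_0^2 -36*x^3 dx = -144;  ∫_0^2 4*x^2 dx = 32/3.
  Sum: 2048/7 + 768 + 416 − 144 + 32/3 = 28208/21.
Adding: ||u||_{H^1}^2 = 14368/45 + 28208/21 = 523696/315.


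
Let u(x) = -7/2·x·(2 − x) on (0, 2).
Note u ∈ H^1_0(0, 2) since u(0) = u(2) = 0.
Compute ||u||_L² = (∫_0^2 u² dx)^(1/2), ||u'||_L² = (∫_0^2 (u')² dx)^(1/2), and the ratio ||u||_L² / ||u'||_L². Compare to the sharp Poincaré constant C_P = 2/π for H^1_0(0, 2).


||u||_L² / ||u'||_L² = sqrt(10)/5 < C_P = 2/π.

u(x) = -7/2·x·(2 − x), so u'(x) = 7*x - 7.
u(x) = -7/2·x·(2 − x) vanishes at x = 0 and x = 2, so u ∈ H^1_0(0, 2). Differentiate via the product rule and integrate the resulting polynomials term by term.
  ∫_0^2 u² dx = ∫_0^2 (49*x^4/4 - 49*x^3 + 49*x^2) dx. Term by term:
    ∫_0^2 49*x^4/4 dx = 392/5;  ∫_0^2 -49*x^3 dx = -196;  ∫_0^2 49*x^2 dx = 392/3.
  Sum: 392/5 − 196 + 392/3 = 196/15.
  ∫_0^2 (u')² dx = ∫_0^2 (49*x^2 - 98*x + 49) dx. Term by term:
    ∫_0^2 49*x^2 dx = 392/3;  ∫_0^2 -98*x dx = -196;  ∫_0^2 49 dx = 98.
  Sum: 392/3 − 196 + 98 = 98/3.
∫_0^2 u² dx = 196/15, so ||u||_L² = 14*sqrt(15)/15.
∫_0^2 (u')² dx = 98/3, so ||u'||_L² = 7*sqrt(6)/3.
Ratio ||u||_L² / ||u'||_L² = sqrt(10)/5.
Sharp Poincaré constant on H^1_0(0, 2) is C_P = L/π = 2/π, achieved by sin(π/2·x).
A polynomial bump cannot attain the sharp Poincaré constant (only the first sine eigenfunction does), so the ratio is strictly less than C_P, consistent with ||u||_L² ≤ C_P ||u'||_L².


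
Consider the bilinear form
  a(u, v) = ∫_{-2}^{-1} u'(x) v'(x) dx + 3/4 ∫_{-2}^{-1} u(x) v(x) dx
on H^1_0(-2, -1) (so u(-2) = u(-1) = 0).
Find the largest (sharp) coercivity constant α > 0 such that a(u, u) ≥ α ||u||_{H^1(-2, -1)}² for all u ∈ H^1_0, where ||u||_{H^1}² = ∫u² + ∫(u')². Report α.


α = (3/4 + π^2)/(1 + π^2)

Coercivity of a(·,·) on H^1_0(-2, -1) means a(u, u) ≥ α ||u||_{H^1}² for every u ∈ H^1_0.
The interval has length L = 1, and Poincaré/coercivity depend only on L. Here a(u, u) = ∫(u')² + (3/4)·∫u².
Here 0 < c = 3/4 < 1. The condition a(u,u) ≥ α||u||_{H^1}² reads (1−α)∫(u')² ≥ (α−c)∫u². Any admissible α is ≤ 1 (rapidly oscillating u have ∫u²/∫(u')² → 0), and α = 1 would force 0 ≥ (1−c)∫u², impossible since c < 1; so 1−α > 0. By the sharp Poincaré inequality on H^1_0 of an interval of length L, ∫(u')² ≥ (π/L)²∫u² with equality for the first sine mode sin(π(x−x₀)/L) (x₀ the left endpoint), so the inequality holds for all u iff (1−α)(π/L)² ≥ α − c, i.e. α ≤ ((π/L)² + c)/((π/L)² + 1) = (1 + c(L/π)²)/(1 + (L/π)²). With (π/L)² = π^2 and c = 3/4, the largest admissible constant is α = ((π/L)² + c)/((π/L)² + 1).
Simplifying, α = (3/4 + π^2)/(1 + π^2).


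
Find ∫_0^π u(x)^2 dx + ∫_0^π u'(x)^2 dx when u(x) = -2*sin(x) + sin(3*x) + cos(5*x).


||u||_{H^1(0,π)}^2 = 22*π

u'(x) = -5*sin(5*x) - 2*cos(x) + 3*cos(3*x).
Expand u² and (u')² and integrate term by term on (0, π), using: for integers n ≥ 1, ∫_0^π sin²(nx) dx = ∫_0^π cos²(nx) dx = π/2; for n ≠ n', ∫_0^π sin(nx)sin(n'x) dx = ∫_0^π cos(nx)cos(n'x) dx = 0; and by product-to-sum, ∫_0^π sin(nx)cos(n'x) dx = ½∫_0^π [sin((n+n')x) + sin((n−n')x)] dx, which is 0 when n+n' is even and 2n/(n²−n'²) when n+n' is odd (it need not vanish on (0, π)).
  u² squared terms: (-2)²·∫sin(x)² dx = 4·π/2 = 2*π;  (1)²·∫cos(5x)² dx = 1·π/2 = π/2;  (1)²·∫sin(3x)² dx = 1·π/2 = π/2.
  u² cross terms: 2·(-2)·(1)·∫sin(x)·cos(5x) dx = -4·(0) = 0;  2·(-2)·(1)·∫sin(x)·sin(3x) dx = -4·(0) = 0;  2·(1)·(1)·∫cos(5x)·sin(3x) dx = 2·(0) = 0.
  So ∫_0^π u² dx = 2*π + π/2 + π/2 + 0 + 0 + 0 = 3*π.
  (u')² squared terms: (-5)²·∫sin(5x)² dx = 25·π/2 = 25*π/2;  (-2)²·∫cos(x)² dx = 4·π/2 = 2*π;  (3)²·∫cos(3x)² dx = 9·π/2 = 9*π/2.
  (u')² cross terms: 2·(-5)·(-2)·∫sin(5x)·cos(x) dx = 20·(0) = 0;  2·(-5)·(3)·∫sin(5x)·cos(3x) dx = -30·(0) = 0;  2·(-2)·(3)·∫cos(x)·cos(3x) dx = -12·(0) = 0.
  So ∫_0^π (u')² dx = 25*π/2 + 2*π + 9*π/2 + 0 + 0 + 0 = 19*π.
||u||_{H^1}^2 = (3*π) + (19*π) = 22*π.


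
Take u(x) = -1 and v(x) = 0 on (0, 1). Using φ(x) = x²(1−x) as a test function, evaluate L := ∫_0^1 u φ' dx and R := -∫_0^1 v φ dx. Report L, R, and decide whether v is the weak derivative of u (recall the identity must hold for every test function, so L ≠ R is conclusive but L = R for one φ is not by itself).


LHS = 0, RHS = 0. Yes, v = u' weakly.

u(x) = -1, classical derivative u'(x) = 0.
φ(x) = x²(1−x), so φ'(x) = x*(2 - 3*x).
Note φ(0) = φ(1) = 0, so the boundary term u·φ vanishes.
LHS = ∫_0^1 u(x) φ'(x) dx = ∫_0^1 (3*x^2 - 2*x) dx. Term by term:
  ∫_0^1 3*x^2 dx = 1;  ∫_0^1 -2*x dx = -1.
Sum: 1 − 1 = 0.
So LHS = 0.
∫_0^1 v(x) φ(x) dx = ∫_0^1 (0) dx. Term by term:
  ∫_0^1 0 dx = 0.
So RHS = -∫_0^1 v(x) φ(x) dx = 0.
LHS = RHS, so the identity holds for this test φ.
Moreover u is smooth here and v(x) = u'(x) = 0 pointwise, so the identity holds for every test function. Hence v is the weak derivative of u.


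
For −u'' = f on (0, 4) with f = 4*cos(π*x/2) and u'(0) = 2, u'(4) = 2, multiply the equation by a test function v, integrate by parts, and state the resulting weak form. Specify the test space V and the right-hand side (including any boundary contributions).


V = H^1(0, 4) (v unrestricted at boundary; u is determined up to an additive constant); weak form: ∫_0^4 u'v' dx = ∫_0^4 (4*cos(π*x/2)) v dx + 2·v(4) − 2·v(0) for all v ∈ V.

Multiply both sides by a test function v and integrate from 0 to 4:
  ∫_0^4 −u''(x) v(x) dx = ∫_0^4 f(x) v(x) dx.
Integrate the LHS by parts once:
  ∫_0^4 −u'' v dx = −[u'(x) v(x)]_0^4 + ∫_0^4 u'(x) v'(x) dx.
Thus ∫_0^4 u'(x) v'(x) dx = ∫_0^4 f(x) v(x) dx + [u'(x) v(x)]_0^4.
Choose V so that boundary terms are either known or forced to vanish.
u has inhomogeneous Neumann u'(0) = 2, u'(4) = 2. [u' v]_0^4 = (2)·v(4) − (2)·v(0) = 2·v(4) − 2·v(0). Take V = H^1(0, 4); boundary term becomes part of RHS.
Weak formulation: find u (satisfying any essential BC) such that ∫_0^4 u'(x) v'(x) dx = ∫_0^4 f v dx + 2·v(4) − 2·v(0) for all v ∈ V (Neumann data are natural BCs: they enter the RHS as boundary terms).
Substituting f(x) = 4*cos(π*x/2), the right-hand side is ∫_0^4 (4*cos(π*x/2)) v dx + 2·v(4) − 2·v(0).
Compatibility check (pure Neumann): taking v ≡ 1 ∈ V gives 0 = ∫_0^4 f dx + (2) − (2), i.e. ∫_0^4 f dx must equal u'(0) − u'(4) = 0. Indeed ∫_0^4 (4*cos(π*x/2)) dx = 0, so the data are compatible. The solution is then unique only up to an additive constant (fix it e.g. by requiring ∫_0^4 u dx = 0).
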